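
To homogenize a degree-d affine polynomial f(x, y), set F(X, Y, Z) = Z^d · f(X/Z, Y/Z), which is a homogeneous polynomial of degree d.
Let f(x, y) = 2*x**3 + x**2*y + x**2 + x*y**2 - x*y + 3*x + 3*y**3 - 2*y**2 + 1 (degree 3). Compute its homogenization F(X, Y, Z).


F(X, Y, Z) = 2*X**3 + X**2*Y + X**2*Z + X*Y**2 - X*Y*Z + 3*X*Z**2 + 3*Y**3 - 2*Y**2*Z + Z**3

deg(f) = 3.
Substitute x = X/Z, y = Y/Z into f, then multiply by Z^3.
  monomial 2·x^3·y^0 ↦ 2·X^3·Y^0·Z^0.
  monomial 1·x^2·y^1 ↦ 1·X^2·Y^1·Z^0.
  monomial 1·x^2·y^0 ↦ 1·X^2·Y^0·Z^1.
  monomial 1·x^1·y^2 ↦ 1·X^1·Y^2·Z^0.
  monomial -1·x^1·y^1 ↦ -1·X^1·Y^1·Z^1.
  monomial 3·x^1·y^0 ↦ 3·X^1·Y^0·Z^2.
  monomial 3·x^0·y^3 ↦ 3·X^0·Y^3·Z^0.
  monomial -2·x^0·y^2 ↦ -2·X^0·Y^2·Z^1.
  monomial 1·x^0·y^0 ↦ 1·X^0·Y^0·Z^3.
Collecting: F(X, Y, Z) = 2*X**3 + X**2*Y + X**2*Z + X*Y**2 - X*Y*Z + 3*X*Z**2 + 3*Y**3 - 2*Y**2*Z + Z**3.


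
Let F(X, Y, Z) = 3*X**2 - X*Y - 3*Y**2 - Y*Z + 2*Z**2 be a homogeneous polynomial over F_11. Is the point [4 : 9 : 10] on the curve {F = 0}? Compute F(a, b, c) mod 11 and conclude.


F(4,9,10) ≡ 0 (mod 11); P is on the curve.

Evaluate F(4, 9, 10) term-by-term (mod 11).
  3*X**2 ↦ 3·16·1·1 = 48
  -X*Y ↦ -1·4·9·1 = -36
  -3*Y**2 ↦ -3·1·81·1 = -243
  -Y*Z ↦ -1·1·9·10 = -90
  2*Z**2 ↦ 2·1·1·100 = 200
Sum: F(4, 9, 10) = (48) + (-36) + (-243) + (-90) + (200) = -121.
Reducing mod 11: -121 ≡ 0 (mod 11).
Since F(a, b, c) ≡ 0 (mod 11), P lies on the curve.


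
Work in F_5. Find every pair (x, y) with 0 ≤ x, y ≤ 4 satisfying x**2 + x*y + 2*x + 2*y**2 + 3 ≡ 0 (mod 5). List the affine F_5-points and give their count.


Affine F_5-points: {(0, 1), (0, 4), (2, 1), (2, 3), (3, 3), (4, 4)}; count = 6.

For each of the 25 pairs (x, y) ∈ F_5², evaluate f(x, y) mod 5. Record the zeros.
  x = 0: [0↦3, 1↦0, 2↦1, 3↦1, 4↦0]  zeros at y ∈ {1, 4}
  x = 1: [0↦1, 1↦4, 2↦1, 3↦2, 4↦2]  zeros at y ∈ ∅
  x = 2: [0↦1, 1↦0, 2↦3, 3↦0, 4↦1]  zeros at y ∈ {1, 3}
  x = 3: [0↦3, 1↦3, 2↦2, 3↦0, 4↦2]  zeros at y ∈ {3}
  x = 4: [0↦2, 1↦3, 2↦3, 3↦2, 4↦0]  zeros at y ∈ {4}
Collecting zeros: affine points = {(0, 1), (0, 4), (2, 1), (2, 3), (3, 3), (4, 4)}.
Total count |C(F_5)_aff| = 6.


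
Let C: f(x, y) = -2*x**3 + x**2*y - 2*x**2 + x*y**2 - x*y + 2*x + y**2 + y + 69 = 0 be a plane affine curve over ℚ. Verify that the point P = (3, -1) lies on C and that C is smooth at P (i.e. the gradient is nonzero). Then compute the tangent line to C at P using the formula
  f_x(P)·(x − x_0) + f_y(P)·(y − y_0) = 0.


Tangent line at P: -68*x - y + 203 = 0.

Step 1: f(3, -1) = 0, so P lies on C.
Step 2: partial derivatives
  f_x(x, y) = -6*x**2 + 2*x*y - 4*x + y**2 - y + 2, f_y(x, y) = x**2 + 2*x*y - x + 2*y + 1.
  f_x(P) = -68, f_y(P) = -1 (gradient nonzero, so P is smooth).
Step 3: tangent line at P: -68·(x − 3) + -1·(y − -1) = 0.
Expanding: -68*x - y + 203 = 0.


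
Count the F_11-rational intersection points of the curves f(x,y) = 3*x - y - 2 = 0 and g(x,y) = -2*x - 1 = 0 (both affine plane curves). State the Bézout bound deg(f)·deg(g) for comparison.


Common zeros: {(5, 2)}; count = 1; Bézout bound = 1.

deg(f) = 1, deg(g) = 1, so Bézout bound = 1.
Scan x ∈ F_11. For each x, list the y ∈ F_11 with f(x, y) ≡ 0 and those with g(x, y) ≡ 0 (mod 11); the common zeros in that column are the intersection.
  x = 0: f ≡ 0 at y ∈ {9}; g ≡ 0 at y ∈ ∅; common: ∅.
  x = 1: f ≡ 0 at y ∈ {1}; g ≡ 0 at y ∈ ∅; common: ∅.
  x = 2: f ≡ 0 at y ∈ {4}; g ≡ 0 at y ∈ ∅; common: ∅.
  x = 3: f ≡ 0 at y ∈ {7}; g ≡ 0 at y ∈ ∅; common: ∅.
  x = 4: f ≡ 0 at y ∈ {10}; g ≡ 0 at y ∈ ∅; common: ∅.
  x = 5: f ≡ 0 at y ∈ {2}; g ≡ 0 at y ∈ {0, 1, 2, 3, 4, 5, 6, 7, 8, 9, 10}; common: {2}.
  x = 6: f ≡ 0 at y ∈ {5}; g ≡ 0 at y ∈ ∅; common: ∅.
  x = 7: f ≡ 0 at y ∈ {8}; g ≡ 0 at y ∈ ∅; common: ∅.
  x = 8: f ≡ 0 at y ∈ {0}; g ≡ 0 at y ∈ ∅; common: ∅.
  x = 9: f ≡ 0 at y ∈ {3}; g ≡ 0 at y ∈ ∅; common: ∅.
  x = 10: f ≡ 0 at y ∈ {6}; g ≡ 0 at y ∈ ∅; common: ∅.
Collecting: common zeros = {(5, 2)}, so the count is 1.
Comparison with the Bézout bound: 1 ≤ 1 = deg(f)·deg(g), as expected for curves with no common component (the bound is attained).


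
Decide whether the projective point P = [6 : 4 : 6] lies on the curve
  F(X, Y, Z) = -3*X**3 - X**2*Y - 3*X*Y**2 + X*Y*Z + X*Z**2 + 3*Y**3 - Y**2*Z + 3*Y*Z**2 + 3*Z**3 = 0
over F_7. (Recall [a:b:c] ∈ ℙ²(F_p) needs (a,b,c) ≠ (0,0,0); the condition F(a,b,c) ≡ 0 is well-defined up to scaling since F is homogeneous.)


F(6,4,6) ≡ 1 (mod 7); P is NOT on the curve.

Evaluate F(6, 4, 6) term-by-term (mod 7).
  -3*X**3 ↦ -3·216·1·1 = -648
  -X**2*Y ↦ -1·36·4·1 = -144
  -3*X*Y**2 ↦ -3·6·16·1 = -288
  X*Y*Z ↦ 1·6·4·6 = 144
  X*Z**2 ↦ 1·6·1·36 = 216
  3*Y**3 ↦ 3·1·64·1 = 192
  -Y**2*Z ↦ -1·1·16·6 = -96
  3*Y*Z**2 ↦ 3·1·4·36 = 432
  3*Z**3 ↦ 3·1·1·216 = 648
Sum: F(6, 4, 6) = (-648) + (-144) + (-288) + (144) + (216) + (192) + (-96) + (432) + (648) = 456.
Reducing mod 7: 456 ≡ 1 (mod 7).
Since F(a, b, c) ≡ 1 ≠ 0 (mod 7), P does NOT lie on the curve.


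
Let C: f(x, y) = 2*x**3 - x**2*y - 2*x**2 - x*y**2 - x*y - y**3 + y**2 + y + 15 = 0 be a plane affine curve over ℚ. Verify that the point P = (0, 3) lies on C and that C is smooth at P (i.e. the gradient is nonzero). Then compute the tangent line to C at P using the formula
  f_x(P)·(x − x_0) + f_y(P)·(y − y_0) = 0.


Tangent line at P: -12*x - 20*y + 60 = 0.

Step 1: f(0, 3) = 0, so P lies on C.
Step 2: partial derivatives
  f_x(x, y) = 6*x**2 - 2*x*y - 4*x - y**2 - y, f_y(x, y) = -x**2 - 2*x*y - x - 3*y**2 + 2*y + 1.
  f_x(P) = -12, f_y(P) = -20 (gradient nonzero, so P is smooth).
Step 3: tangent line at P: -12·(x − 0) + -20·(y − 3) = 0.
Expanding: -12*x - 20*y + 60 = 0.


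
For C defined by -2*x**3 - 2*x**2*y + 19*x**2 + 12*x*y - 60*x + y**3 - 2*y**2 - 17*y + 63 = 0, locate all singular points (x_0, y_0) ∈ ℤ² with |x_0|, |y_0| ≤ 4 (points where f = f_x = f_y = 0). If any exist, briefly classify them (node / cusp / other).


Singular points: {(3, 1)}; classification: node.

Compute partial derivatives:
  f_x = -6*x**2 - 4*x*y + 38*x + 12*y - 60.
  f_y = -2*x**2 + 12*x + 3*y**2 - 4*y - 17.
Scan x_0 ∈ {−4, ..., 4}. For each x_0, f_y(x_0, y) is a polynomial in y; find its integer roots y ∈ {−4, ..., 4}, then test f_x and f at those candidates.
  x = -4: f_y(-4, y) = 3*y**2 - 4*y - 97; no integer root y with |y| ≤ 4.
  x = -3: f_y(-3, y) = 3*y**2 - 4*y - 71; no integer root y with |y| ≤ 4.
  x = -2: f_y(-2, y) = 3*y**2 - 4*y - 49; no integer root y with |y| ≤ 4.
  x = -1: f_y(-1, y) = 3*y**2 - 4*y - 31; no integer root y with |y| ≤ 4.
  x = 0: f_y(0, y) = 3*y**2 - 4*y - 17; no integer root y with |y| ≤ 4.
  x = 1: f_y(1, y) = 3*y**2 - 4*y - 7; vanishes at y ∈ {-1}. (1, -1): f_x = -36 ≠ 0.
  x = 2: f_y(2, y) = 3*y**2 - 4*y - 1; no integer root y with |y| ≤ 4.
  x = 3: f_y(3, y) = 3*y**2 - 4*y + 1; vanishes at y ∈ {1}. (3, 1): f_x = 0, f = 0 — SINGULAR.
  x = 4: f_y(4, y) = 3*y**2 - 4*y - 1; no integer root y with |y| ≤ 4.
Only singular point on the grid: (3, 1).
Classify: substitute x = 3 + u, y = 1 + v and expand: f = -2*u**3 - 2*u**2*v - u**2 + v**3 + v**2.
No constant or linear terms (consistent with a singular point). Quadratic part: -u**2 + v**2. Cubic part: -2*u**3 - 2*u**2*v + v**3.
The quadratic part v**2 - u**2 = (v − u)(v + u) splits into two distinct linear factors, so there are two distinct tangent lines y − 1 = ±(x − 3) — this is a node (ordinary double point).
Classification: node.


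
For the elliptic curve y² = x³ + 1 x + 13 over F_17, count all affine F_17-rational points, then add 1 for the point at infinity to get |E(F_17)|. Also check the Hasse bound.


Affine points = {(0, 8), (0, 9), (1, 7), (1, 10), (3, 3), (3, 14), (4, 8), (4, 9), (12, 6), (12, 11), (13, 8), (13, 9), (14, 0)}; affine count = 13; |E(F_17)| = 14.

Discriminant check: Δ ∝ 4a³ + 27b² = 4·1³ + 27·13² = 4·1 + 27·169 ≡ 11 (mod 17). Nonzero ⇒ E is nonsingular.
For each x ∈ F_17, compute rhs = x³ + 1·x + 13 mod 17, then count y ∈ F_17 with y² ≡ rhs.
  x = 0: rhs = 13, matching y values: 8, 9 (2 points).
  x = 1: rhs = 15, matching y values: 7, 10 (2 points).
  x = 2: rhs = 6, matching y values: none (0 points).
  x = 3: rhs = 9, matching y values: 3, 14 (2 points).
  x = 4: rhs = 13, matching y values: 8, 9 (2 points).
  x = 5: rhs = 7, matching y values: none (0 points).
  x = 6: rhs = 14, matching y values: none (0 points).
  x = 7: rhs = 6, matching y values: none (0 points).
  x = 8: rhs = 6, matching y values: none (0 points).
  x = 9: rhs = 3, matching y values: none (0 points).
  x = 10: rhs = 3, matching y values: none (0 points).
  x = 11: rhs = 12, matching y values: none (0 points).
  x = 12: rhs = 2, matching y values: 6, 11 (2 points).
  x = 13: rhs = 13, matching y values: 8, 9 (2 points).
  x = 14: rhs = 0, matching y values: 0 (1 points).
  x = 15: rhs = 3, matching y values: none (0 points).
  x = 16: rhs = 11, matching y values: none (0 points).
Total affine count: 13.
Full point count |E(F_17)| = 13 + 1 = 14.
Hasse bound: |14 − (17+1)| = |-4| = 4 ≤ 2√17 ≈ 8.2462 ✓.


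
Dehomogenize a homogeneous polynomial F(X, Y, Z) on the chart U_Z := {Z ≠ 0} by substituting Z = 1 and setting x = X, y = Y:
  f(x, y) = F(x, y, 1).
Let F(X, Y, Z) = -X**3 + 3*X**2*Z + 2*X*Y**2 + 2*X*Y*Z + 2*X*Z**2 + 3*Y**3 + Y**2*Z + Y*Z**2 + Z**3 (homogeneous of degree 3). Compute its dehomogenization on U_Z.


f(x, y) = -x**3 + 3*x**2 + 2*x*y**2 + 2*x*y + 2*x + 3*y**3 + y**2 + y + 1

On U_Z we set Z = 1. Each monomial c·X^i·Y^j·Z^k in F becomes c·x^i·y^j·1^k = c·x^i·y^j.
Substituting Z = 1: F(X, Y, 1) = -x**3 + 3*x**2 + 2*x*y**2 + 2*x*y + 2*x + 3*y**3 + y**2 + y + 1.
Note: deg(f) ≤ deg(F) = 3; strict inequality happens when F is divisible by Z (lost terms).


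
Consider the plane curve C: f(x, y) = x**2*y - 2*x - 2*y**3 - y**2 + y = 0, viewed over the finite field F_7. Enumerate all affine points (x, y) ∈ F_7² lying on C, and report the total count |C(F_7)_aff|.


Affine F_7-points: {(0, 0), (0, 4), (0, 6), (2, 2), (3, 5), (4, 4), (5, 6), (6, 2)}; count = 8.

For each of the 49 pairs (x, y) ∈ F_7², evaluate f(x, y) mod 7. Record the zeros.
  x = 0: [0↦0, 1↦5, 2↦3, 3↦3, 4↦0, 5↦3, 6↦0]  zeros at y ∈ {0, 4, 6}
  x = 1: [0↦5, 1↦4, 2↦3, 3↦4, 4↦2, 5↦6, 6↦4]  zeros at y ∈ ∅
  x = 2: [0↦3, 1↦5, 2↦0, 3↦4, 4↦5, 5↦5, 6↦6]  zeros at y ∈ {2}
  x = 3: [0↦1, 1↦1, 2↦1, 3↦3, 4↦2, 5↦0, 6↦6]  zeros at y ∈ {5}
  x = 4: [0↦6, 1↦6, 2↦6, 3↦1, 4↦0, 5↦5, 6↦4]  zeros at y ∈ {4}
  x = 5: [0↦4, 1↦6, 2↦1, 3↦5, 4↦6, 5↦6, 6↦0]  zeros at y ∈ {6}
  x = 6: [0↦2, 1↦1, 2↦0, 3↦1, 4↦6, 5↦3, 6↦1]  zeros at y ∈ {2}
Collecting zeros: affine points = {(0, 0), (0, 4), (0, 6), (2, 2), (3, 5), (4, 4), (5, 6), (6, 2)}.
Total count |C(F_7)_aff| = 8.


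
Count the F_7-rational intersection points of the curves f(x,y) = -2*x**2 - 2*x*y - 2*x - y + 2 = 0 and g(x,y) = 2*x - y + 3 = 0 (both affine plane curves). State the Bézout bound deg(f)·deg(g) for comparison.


Common zeros: ∅; count = 0; Bézout bound = 2.

deg(f) = 2, deg(g) = 1, so Bézout bound = 2.
Scan x ∈ F_7. For each x, list the y ∈ F_7 with f(x, y) ≡ 0 and those with g(x, y) ≡ 0 (mod 7); the common zeros in that column are the intersection.
  x = 0: f ≡ 0 at y ∈ {2}; g ≡ 0 at y ∈ {3}; common: ∅.
  x = 1: f ≡ 0 at y ∈ {4}; g ≡ 0 at y ∈ {5}; common: ∅.
  x = 2: f ≡ 0 at y ∈ {5}; g ≡ 0 at y ∈ {0}; common: ∅.
  x = 3: f ≡ 0 at y ∈ ∅; g ≡ 0 at y ∈ {2}; common: ∅.
  x = 4: f ≡ 0 at y ∈ {2}; g ≡ 0 at y ∈ {4}; common: ∅.
  x = 5: f ≡ 0 at y ∈ {3}; g ≡ 0 at y ∈ {6}; common: ∅.
  x = 6: f ≡ 0 at y ∈ {5}; g ≡ 0 at y ∈ {1}; common: ∅.
Collecting: common zeros = ∅, so the count is 0.
Comparison with the Bézout bound: 0 ≤ 2 = deg(f)·deg(g), as expected for curves with no common component (the affine F_7-count falls short of the bound because intersections may lie at infinity, over extension fields, or carry multiplicity).


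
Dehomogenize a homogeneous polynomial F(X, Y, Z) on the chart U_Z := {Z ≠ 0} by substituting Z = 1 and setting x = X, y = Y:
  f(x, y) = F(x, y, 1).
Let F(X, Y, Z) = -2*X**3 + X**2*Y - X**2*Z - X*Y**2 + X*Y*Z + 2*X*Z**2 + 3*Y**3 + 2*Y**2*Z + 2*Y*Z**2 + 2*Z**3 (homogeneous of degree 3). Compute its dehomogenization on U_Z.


f(x, y) = -2*x**3 + x**2*y - x**2 - x*y**2 + x*y + 2*x + 3*y**3 + 2*y**2 + 2*y + 2

On U_Z we set Z = 1. Each monomial c·X^i·Y^j·Z^k in F becomes c·x^i·y^j·1^k = c·x^i·y^j.
Substituting Z = 1: F(X, Y, 1) = -2*x**3 + x**2*y - x**2 - x*y**2 + x*y + 2*x + 3*y**3 + 2*y**2 + 2*y + 2.
Note: deg(f) ≤ deg(F) = 3; strict inequality happens when F is divisible by Z (lost terms).


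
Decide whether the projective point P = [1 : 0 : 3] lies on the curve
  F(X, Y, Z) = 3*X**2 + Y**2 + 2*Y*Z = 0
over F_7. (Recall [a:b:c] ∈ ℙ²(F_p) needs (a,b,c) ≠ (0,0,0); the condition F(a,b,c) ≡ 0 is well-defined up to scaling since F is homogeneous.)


F(1,0,3) ≡ 3 (mod 7); P is NOT on the curve.

Evaluate F(1, 0, 3) term-by-term (mod 7).
  3*X**2 ↦ 3·1·1·1 = 3
  Y**2 ↦ 1·1·0·1 = 0
  2*Y*Z ↦ 2·1·0·3 = 0
Sum: F(1, 0, 3) = (3) + (0) + (0) = 3.
Reducing mod 7: 3 ≡ 3 (mod 7).
Since F(a, b, c) ≡ 3 ≠ 0 (mod 7), P does NOT lie on the curve.


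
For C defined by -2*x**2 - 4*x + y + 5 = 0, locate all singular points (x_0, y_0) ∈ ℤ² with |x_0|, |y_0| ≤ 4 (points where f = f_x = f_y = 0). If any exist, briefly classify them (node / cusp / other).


No singular points in the scanned grid; C is smooth there.

Compute partial derivatives:
  f_x = -4*x - 4.
  f_y = 1.
f_y = 1 is a nonzero constant, so f_y never vanishes: no point (x, y) can satisfy f = f_x = f_y = 0. In particular no (x, y) ∈ {−4, ..., 4}² is singular; the curve is smooth.


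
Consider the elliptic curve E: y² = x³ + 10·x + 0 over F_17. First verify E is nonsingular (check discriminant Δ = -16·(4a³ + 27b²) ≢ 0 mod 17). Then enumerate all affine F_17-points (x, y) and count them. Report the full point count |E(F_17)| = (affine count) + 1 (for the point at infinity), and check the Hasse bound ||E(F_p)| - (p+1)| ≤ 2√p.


Affine points = {(0, 0), (4, 6), (4, 11), (6, 2), (6, 15), (11, 8), (11, 9), (13, 7), (13, 10)}; affine count = 9; |E(F_17)| = 10.

Discriminant check: Δ ∝ 4a³ + 27b² = 4·10³ + 27·0² = 4·1000 + 27·0 ≡ 5 (mod 17). Nonzero ⇒ E is nonsingular.
For each x ∈ F_17, compute rhs = x³ + 10·x + 0 mod 17, then count y ∈ F_17 with y² ≡ rhs.
  x = 0: rhs = 0, matching y values: 0 (1 points).
  x = 1: rhs = 11, matching y values: none (0 points).
  x = 2: rhs = 11, matching y values: none (0 points).
  x = 3: rhs = 6, matching y values: none (0 points).
  x = 4: rhs = 2, matching y values: 6, 11 (2 points).
  x = 5: rhs = 5, matching y values: none (0 points).
  x = 6: rhs = 4, matching y values: 2, 15 (2 points).
  x = 7: rhs = 5, matching y values: none (0 points).
  x = 8: rhs = 14, matching y values: none (0 points).
  x = 9: rhs = 3, matching y values: none (0 points).
  x = 10: rhs = 12, matching y values: none (0 points).
  x = 11: rhs = 13, matching y values: 8, 9 (2 points).
  x = 12: rhs = 12, matching y values: none (0 points).
  x = 13: rhs = 15, matching y values: 7, 10 (2 points).
  x = 14: rhs = 11, matching y values: none (0 points).
  x = 15: rhs = 6, matching y values: none (0 points).
  x = 16: rhs = 6, matching y values: none (0 points).
Total affine count: 9.
Full point count |E(F_17)| = 9 + 1 = 10.
Hasse bound: |10 − (17+1)| = |-8| = 8 ≤ 2√17 ≈ 8.2462 ✓.


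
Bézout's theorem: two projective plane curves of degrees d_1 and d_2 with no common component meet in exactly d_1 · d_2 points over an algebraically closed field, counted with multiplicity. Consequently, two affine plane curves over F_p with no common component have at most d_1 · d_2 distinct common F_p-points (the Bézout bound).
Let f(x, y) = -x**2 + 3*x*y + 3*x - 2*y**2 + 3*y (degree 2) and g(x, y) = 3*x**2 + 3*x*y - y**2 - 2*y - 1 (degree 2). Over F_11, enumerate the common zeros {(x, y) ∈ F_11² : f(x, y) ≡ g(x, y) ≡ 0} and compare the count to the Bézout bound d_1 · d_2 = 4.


Common zeros: {(10, 3)}; count = 1; Bézout bound = 4.

deg(f) = 2, deg(g) = 2, so Bézout bound = 4.
Scan x ∈ F_11. For each x, list the y ∈ F_11 with f(x, y) ≡ 0 and those with g(x, y) ≡ 0 (mod 11); the common zeros in that column are the intersection.
  x = 0: f ≡ 0 at y ∈ {0, 7}; g ≡ 0 at y ∈ {10}; common: ∅.
  x = 1: f ≡ 0 at y ∈ ∅; g ≡ 0 at y ∈ {2, 10}; common: ∅.
  x = 2: f ≡ 0 at y ∈ {3, 7}; g ≡ 0 at y ∈ {0, 4}; common: ∅.
  x = 3: f ≡ 0 at y ∈ {0, 6}; g ≡ 0 at y ∈ ∅; common: ∅.
  x = 4: f ≡ 0 at y ∈ ∅; g ≡ 0 at y ∈ ∅; common: ∅.
  x = 5: f ≡ 0 at y ∈ ∅; g ≡ 0 at y ∈ {4, 9}; common: ∅.
  x = 6: f ≡ 0 at y ∈ {8}; g ≡ 0 at y ∈ ∅; common: ∅.
  x = 7: f ≡ 0 at y ∈ {6}; g ≡ 0 at y ∈ ∅; common: ∅.
  x = 8: f ≡ 0 at y ∈ ∅; g ≡ 0 at y ∈ {2, 9}; common: ∅.
  x = 9: f ≡ 0 at y ∈ ∅; g ≡ 0 at y ∈ {0, 3}; common: ∅.
  x = 10: f ≡ 0 at y ∈ {3, 8}; g ≡ 0 at y ∈ {3}; common: {3}.
Collecting: common zeros = {(10, 3)}, so the count is 1.
Comparison with the Bézout bound: 1 ≤ 4 = deg(f)·deg(g), as expected for curves with no common component (the affine F_11-count falls short of the bound because intersections may lie at infinity, over extension fields, or carry multiplicity).


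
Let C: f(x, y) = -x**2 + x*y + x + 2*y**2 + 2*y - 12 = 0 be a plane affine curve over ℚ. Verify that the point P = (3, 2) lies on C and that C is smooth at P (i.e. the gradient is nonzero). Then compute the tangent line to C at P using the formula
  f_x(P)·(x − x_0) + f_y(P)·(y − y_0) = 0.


Tangent line at P: -3*x + 13*y - 17 = 0.

Step 1: f(3, 2) = 0, so P lies on C.
Step 2: partial derivatives
  f_x(x, y) = -2*x + y + 1, f_y(x, y) = x + 4*y + 2.
  f_x(P) = -3, f_y(P) = 13 (gradient nonzero, so P is smooth).
Step 3: tangent line at P: -3·(x − 3) + 13·(y − 2) = 0.
Expanding: -3*x + 13*y - 17 = 0.


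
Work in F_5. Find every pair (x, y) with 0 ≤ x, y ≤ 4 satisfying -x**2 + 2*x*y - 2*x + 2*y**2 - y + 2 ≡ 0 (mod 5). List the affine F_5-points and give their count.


Affine F_5-points: {(0, 4), (1, 3), (1, 4), (3, 2), (3, 3), (4, 2)}; count = 6.

For each of the 25 pairs (x, y) ∈ F_5², evaluate f(x, y) mod 5. Record the zeros.
  x = 0: [0↦2, 1↦3, 2↦3, 3↦2, 4↦0]  zeros at y ∈ {4}
  x = 1: [0↦4, 1↦2, 2↦4, 3↦0, 4↦0]  zeros at y ∈ {3, 4}
  x = 2: [0↦4, 1↦4, 2↦3, 3↦1, 4↦3]  zeros at y ∈ ∅
  x = 3: [0↦2, 1↦4, 2↦0, 3↦0, 4↦4]  zeros at y ∈ {2, 3}
  x = 4: [0↦3, 1↦2, 2↦0, 3↦2, 4↦3]  zeros at y ∈ {2}
Collecting zeros: affine points = {(0, 4), (1, 3), (1, 4), (3, 2), (3, 3), (4, 2)}.
Total count |C(F_5)_aff| = 6.


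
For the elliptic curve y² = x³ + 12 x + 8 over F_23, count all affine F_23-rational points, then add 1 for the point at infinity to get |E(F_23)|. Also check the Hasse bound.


Affine points = {(0, 10), (0, 13), (3, 5), (3, 18), (5, 3), (5, 20), (8, 8), (8, 15), (10, 1), (10, 22), (16, 8), (16, 15), (22, 8), (22, 15)}; affine count = 14; |E(F_23)| = 15.

Discriminant check: Δ ∝ 4a³ + 27b² = 4·12³ + 27·8² = 4·1728 + 27·64 ≡ 15 (mod 23). Nonzero ⇒ E is nonsingular.
For each x ∈ F_23, compute rhs = x³ + 12·x + 8 mod 23, then count y ∈ F_23 with y² ≡ rhs.
  x = 0: rhs = 8, matching y values: 10, 13 (2 points).
  x = 1: rhs = 21, matching y values: none (0 points).
  x = 2: rhs = 17, matching y values: none (0 points).
  x = 3: rhs = 2, matching y values: 5, 18 (2 points).
  x = 4: rhs = 5, matching y values: none (0 points).
  x = 5: rhs = 9, matching y values: 3, 20 (2 points).
  x = 6: rhs = 20, matching y values: none (0 points).
  x = 7: rhs = 21, matching y values: none (0 points).
  x = 8: rhs = 18, matching y values: 8, 15 (2 points).
  x = 9: rhs = 17, matching y values: none (0 points).
  x = 10: rhs = 1, matching y values: 1, 22 (2 points).
  x = 11: rhs = 22, matching y values: none (0 points).
  x = 12: rhs = 17, matching y values: none (0 points).
  x = 13: rhs = 15, matching y values: none (0 points).
  x = 14: rhs = 22, matching y values: none (0 points).
  x = 15: rhs = 21, matching y values: none (0 points).
  x = 16: rhs = 18, matching y values: 8, 15 (2 points).
  x = 17: rhs = 19, matching y values: none (0 points).
  x = 18: rhs = 7, matching y values: none (0 points).
  x = 19: rhs = 11, matching y values: none (0 points).
  x = 20: rhs = 14, matching y values: none (0 points).
  x = 21: rhs = 22, matching y values: none (0 points).
  x = 22: rhs = 18, matching y values: 8, 15 (2 points).
Total affine count: 14.
Full point count |E(F_23)| = 14 + 1 = 15.
Hasse bound: |15 − (23+1)| = |-9| = 9 ≤ 2√23 ≈ 9.5917 ✓.


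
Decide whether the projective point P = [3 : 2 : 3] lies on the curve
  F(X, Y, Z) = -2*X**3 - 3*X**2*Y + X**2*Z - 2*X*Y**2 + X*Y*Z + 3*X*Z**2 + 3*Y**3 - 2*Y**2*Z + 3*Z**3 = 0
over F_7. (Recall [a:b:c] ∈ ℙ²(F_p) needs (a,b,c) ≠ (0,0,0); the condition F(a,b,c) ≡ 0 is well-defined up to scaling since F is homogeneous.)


F(3,2,3) ≡ 5 (mod 7); P is NOT on the curve.

Evaluate F(3, 2, 3) term-by-term (mod 7).
  -2*X**3 ↦ -2·27·1·1 = -54
  -3*X**2*Y ↦ -3·9·2·1 = -54
  X**2*Z ↦ 1·9·1·3 = 27
  -2*X*Y**2 ↦ -2·3·4·1 = -24
  X*Y*Z ↦ 1·3·2·3 = 18
  3*X*Z**2 ↦ 3·3·1·9 = 81
  3*Y**3 ↦ 3·1·8·1 = 24
  -2*Y**2*Z ↦ -2·1·4·3 = -24
  3*Z**3 ↦ 3·1·1·27 = 81
Sum: F(3, 2, 3) = (-54) + (-54) + (27) + (-24) + (18) + (81) + (24) + (-24) + (81) = 75.
Reducing mod 7: 75 ≡ 5 (mod 7).
Since F(a, b, c) ≡ 5 ≠ 0 (mod 7), P does NOT lie on the curve.


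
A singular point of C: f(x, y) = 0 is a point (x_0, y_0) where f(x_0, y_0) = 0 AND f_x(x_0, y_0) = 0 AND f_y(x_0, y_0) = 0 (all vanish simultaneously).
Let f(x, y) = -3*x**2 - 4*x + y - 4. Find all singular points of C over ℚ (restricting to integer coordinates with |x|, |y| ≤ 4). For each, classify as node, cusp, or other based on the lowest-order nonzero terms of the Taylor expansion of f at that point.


No singular points in the scanned grid; C is smooth there.

Compute partial derivatives:
  f_x = -6*x - 4.
  f_y = 1.
f_y = 1 is a nonzero constant, so f_y never vanishes: no point (x, y) can satisfy f = f_x = f_y = 0. In particular no (x, y) ∈ {−4, ..., 4}² is singular; the curve is smooth.


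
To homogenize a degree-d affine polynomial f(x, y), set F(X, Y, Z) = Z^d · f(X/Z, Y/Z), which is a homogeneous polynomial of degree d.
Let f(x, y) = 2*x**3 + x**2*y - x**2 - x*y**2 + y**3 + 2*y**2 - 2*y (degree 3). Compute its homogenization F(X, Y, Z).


F(X, Y, Z) = 2*X**3 + X**2*Y - X**2*Z - X*Y**2 + Y**3 + 2*Y**2*Z - 2*Y*Z**2

deg(f) = 3.
Substitute x = X/Z, y = Y/Z into f, then multiply by Z^3.
  monomial 2·x^3·y^0 ↦ 2·X^3·Y^0·Z^0.
  monomial 1·x^2·y^1 ↦ 1·X^2·Y^1·Z^0.
  monomial -1·x^2·y^0 ↦ -1·X^2·Y^0·Z^1.
  monomial -1·x^1·y^2 ↦ -1·X^1·Y^2·Z^0.
  monomial 1·x^0·y^3 ↦ 1·X^0·Y^3·Z^0.
  monomial 2·x^0·y^2 ↦ 2·X^0·Y^2·Z^1.
  monomial -2·x^0·y^1 ↦ -2·X^0·Y^1·Z^2.
Collecting: F(X, Y, Z) = 2*X**3 + X**2*Y - X**2*Z - X*Y**2 + Y**3 + 2*Y**2*Z - 2*Y*Z**2.


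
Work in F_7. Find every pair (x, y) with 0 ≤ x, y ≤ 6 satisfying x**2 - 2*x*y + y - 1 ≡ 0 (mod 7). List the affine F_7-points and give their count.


Affine F_7-points: {(0, 1), (1, 0), (2, 1), (3, 3), (5, 5), (6, 0)}; count = 6.

For each of the 49 pairs (x, y) ∈ F_7², evaluate f(x, y) mod 7. Record the zeros.
  x = 0: [0↦6, 1↦0, 2↦1, 3↦2, 4↦3, 5↦4, 6↦5]  zeros at y ∈ {1}
  x = 1: [0↦0, 1↦6, 2↦5, 3↦4, 4↦3, 5↦2, 6↦1]  zeros at y ∈ {0}
  x = 2: [0↦3, 1↦0, 2↦4, 3↦1, 4↦5, 5↦2, 6↦6]  zeros at y ∈ {1}
  x = 3: [0↦1, 1↦3, 2↦5, 3↦0, 4↦2, 5↦4, 6↦6]  zeros at y ∈ {3}
  x = 4: [0↦1, 1↦1, 2↦1, 3↦1, 4↦1, 5↦1, 6↦1]  zeros at y ∈ ∅
  x = 5: [0↦3, 1↦1, 2↦6, 3↦4, 4↦2, 5↦0, 6↦5]  zeros at y ∈ {5}
  x = 6: [0↦0, 1↦3, 2↦6, 3↦2, 4↦5, 5↦1, 6↦4]  zeros at y ∈ {0}
Collecting zeros: affine points = {(0, 1), (1, 0), (2, 1), (3, 3), (5, 5), (6, 0)}.
Total count |C(F_7)_aff| = 6.


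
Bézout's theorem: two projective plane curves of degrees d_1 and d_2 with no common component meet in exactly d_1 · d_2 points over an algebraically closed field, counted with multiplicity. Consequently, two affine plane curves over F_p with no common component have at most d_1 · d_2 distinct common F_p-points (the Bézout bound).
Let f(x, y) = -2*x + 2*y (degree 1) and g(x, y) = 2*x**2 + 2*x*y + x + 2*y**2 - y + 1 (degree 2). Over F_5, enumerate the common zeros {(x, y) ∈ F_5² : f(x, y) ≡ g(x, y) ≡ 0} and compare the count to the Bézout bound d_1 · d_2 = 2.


Common zeros: {(2, 2), (3, 3)}; count = 2; Bézout bound = 2.

deg(f) = 1, deg(g) = 2, so Bézout bound = 2.
Scan x ∈ F_5. For each x, list the y ∈ F_5 with f(x, y) ≡ 0 and those with g(x, y) ≡ 0 (mod 5); the common zeros in that column are the intersection.
  x = 0: f ≡ 0 at y ∈ {0}; g ≡ 0 at y ∈ ∅; common: ∅.
  x = 1: f ≡ 0 at y ∈ {1}; g ≡ 0 at y ∈ {3, 4}; common: ∅.
  x = 2: f ≡ 0 at y ∈ {2}; g ≡ 0 at y ∈ {2, 4}; common: {2}.
  x = 3: f ≡ 0 at y ∈ {3}; g ≡ 0 at y ∈ {2, 3}; common: {3}.
  x = 4: f ≡ 0 at y ∈ {4}; g ≡ 0 at y ∈ ∅; common: ∅.
Collecting: common zeros = {(2, 2), (3, 3)}, so the count is 2.
Comparison with the Bézout bound: 2 ≤ 2 = deg(f)·deg(g), as expected for curves with no common component (the bound is attained).


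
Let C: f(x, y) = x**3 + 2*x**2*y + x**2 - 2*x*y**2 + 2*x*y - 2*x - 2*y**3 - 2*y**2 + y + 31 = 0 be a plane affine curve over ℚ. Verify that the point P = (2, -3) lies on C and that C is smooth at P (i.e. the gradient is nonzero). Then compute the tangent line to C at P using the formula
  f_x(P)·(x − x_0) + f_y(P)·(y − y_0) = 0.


Tangent line at P: -34*x - 5*y + 53 = 0.

Step 1: f(2, -3) = 0, so P lies on C.
Step 2: partial derivatives
  f_x(x, y) = 3*x**2 + 4*x*y + 2*x - 2*y**2 + 2*y - 2, f_y(x, y) = 2*x**2 - 4*x*y + 2*x - 6*y**2 - 4*y + 1.
  f_x(P) = -34, f_y(P) = -5 (gradient nonzero, so P is smooth).
Step 3: tangent line at P: -34·(x − 2) + -5·(y − -3) = 0.
Expanding: -34*x - 5*y + 53 = 0.


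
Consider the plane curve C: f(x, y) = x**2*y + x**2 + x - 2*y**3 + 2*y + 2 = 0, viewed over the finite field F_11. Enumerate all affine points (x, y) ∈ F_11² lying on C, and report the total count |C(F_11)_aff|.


Affine F_11-points: {(0, 6), (1, 5), (2, 8), (3, 6), (4, 0), (4, 3), (4, 8), (6, 0), (8, 5), (9, 2), (9, 10)}; count = 11.

For each of the 121 pairs (x, y) ∈ F_11², evaluate f(x, y) mod 11. Record the zeros.
  x = 0: [0↦2, 1↦2, 2↦1, 3↦9, 4↦3, 5↦4, 6↦0, 7↦1, 8↦6, 9↦3, 10↦2]  zeros at y ∈ {6}
  x = 1: [0↦4, 1↦5, 2↦5, 3↦3, 4↦9, 5↦0, 6↦8, 7↦10, 8↦5, 9↦3, 10↦3]  zeros at y ∈ {5}
  x = 2: [0↦8, 1↦1, 2↦4, 3↦5, 4↦3, 5↦8, 6↦8, 7↦2, 8↦0, 9↦1, 10↦4]  zeros at y ∈ {8}
  x = 3: [0↦3, 1↦1, 2↦9, 3↦4, 4↦7, 5↦6, 6↦0, 7↦10, 8↦2, 9↦8, 10↦5]  zeros at y ∈ {6}
  x = 4: [0↦0, 1↦5, 2↦9, 3↦0, 4↦10, 5↦5, 6↦6, 7↦1, 8↦0, 9↦2, 10↦6]  zeros at y ∈ {0, 3, 8}
  x = 5: [0↦10, 1↦2, 2↦4, 3↦4, 4↦1, 5↦5, 6↦4, 7↦8, 8↦5, 9↦5, 10↦7]  zeros at y ∈ ∅
  x = 6: [0↦0, 1↦3, 2↦5, 3↦5, 4↦2, 5↦6, 6↦5, 7↦9, 8↦6, 9↦6, 10↦8]  zeros at y ∈ {0}
  x = 7: [0↦3, 1↦8, 2↦1, 3↦3, 4↦2, 5↦8, 6↦9, 7↦4, 8↦3, 9↦5, 10↦9]  zeros at y ∈ ∅
  x = 8: [0↦8, 1↦6, 2↦3, 3↦9, 4↦1, 5↦0, 6↦5, 7↦4, 8↦7, 9↦2, 10↦10]  zeros at y ∈ {5}
  x = 9: [0↦4, 1↦8, 2↦0, 3↦1, 4↦10, 5↦4, 6↦4, 7↦9, 8↦7, 9↦8, 10↦0]  zeros at y ∈ {2, 10}
  x = 10: [0↦2, 1↦3, 2↦3, 3↦1, 4↦7, 5↦9, 6↦6, 7↦8, 8↦3, 9↦1, 10↦1]  zeros at y ∈ ∅
Collecting zeros: affine points = {(0, 6), (1, 5), (2, 8), (3, 6), (4, 0), (4, 3), (4, 8), (6, 0), (8, 5), (9, 2), (9, 10)}.
Total count |C(F_11)_aff| = 11.


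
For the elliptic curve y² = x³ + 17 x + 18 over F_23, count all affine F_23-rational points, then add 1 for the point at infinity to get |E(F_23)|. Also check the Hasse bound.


Affine points = {(0, 8), (0, 15), (1, 6), (1, 17), (3, 2), (3, 21), (4, 9), (4, 14), (9, 7), (9, 16), (11, 8), (11, 15), (12, 8), (12, 15), (16, 4), (16, 19), (19, 1), (19, 22), (20, 3), (20, 20), (22, 0)}; affine count = 21; |E(F_23)| = 22.

Discriminant check: Δ ∝ 4a³ + 27b² = 4·17³ + 27·18² = 4·4913 + 27·324 ≡ 18 (mod 23). Nonzero ⇒ E is nonsingular.
For each x ∈ F_23, compute rhs = x³ + 17·x + 18 mod 23, then count y ∈ F_23 with y² ≡ rhs.
  x = 0: rhs = 18, matching y values: 8, 15 (2 points).
  x = 1: rhs = 13, matching y values: 6, 17 (2 points).
  x = 2: rhs = 14, matching y values: none (0 points).
  x = 3: rhs = 4, matching y values: 2, 21 (2 points).
  x = 4: rhs = 12, matching y values: 9, 14 (2 points).
  x = 5: rhs = 21, matching y values: none (0 points).
  x = 6: rhs = 14, matching y values: none (0 points).
  x = 7: rhs = 20, matching y values: none (0 points).
  x = 8: rhs = 22, matching y values: none (0 points).
  x = 9: rhs = 3, matching y values: 7, 16 (2 points).
  x = 10: rhs = 15, matching y values: none (0 points).
  x = 11: rhs = 18, matching y values: 8, 15 (2 points).
  x = 12: rhs = 18, matching y values: 8, 15 (2 points).
  x = 13: rhs = 21, matching y values: none (0 points).
  x = 14: rhs = 10, matching y values: none (0 points).
  x = 15: rhs = 14, matching y values: none (0 points).
  x = 16: rhs = 16, matching y values: 4, 19 (2 points).
  x = 17: rhs = 22, matching y values: none (0 points).
  x = 18: rhs = 15, matching y values: none (0 points).
  x = 19: rhs = 1, matching y values: 1, 22 (2 points).
  x = 20: rhs = 9, matching y values: 3, 20 (2 points).
  x = 21: rhs = 22, matching y values: none (0 points).
  x = 22: rhs = 0, matching y values: 0 (1 points).
Total affine count: 21.
Full point count |E(F_23)| = 21 + 1 = 22.
Hasse bound: |22 − (23+1)| = |-2| = 2 ≤ 2√23 ≈ 9.5917 ✓.


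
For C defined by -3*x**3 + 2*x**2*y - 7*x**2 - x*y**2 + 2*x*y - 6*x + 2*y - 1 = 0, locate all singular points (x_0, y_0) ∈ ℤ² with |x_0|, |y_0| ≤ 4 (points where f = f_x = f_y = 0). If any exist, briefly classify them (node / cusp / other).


Singular points: {(-1, -1)}; classification: cusp.

Compute partial derivatives:
  f_x = -9*x**2 + 4*x*y - 14*x - y**2 + 2*y - 6.
  f_y = 2*x**2 - 2*x*y + 2*x + 2.
Scan x_0 ∈ {−4, ..., 4}. For each x_0, f_y(x_0, y) is a polynomial in y; find its integer roots y ∈ {−4, ..., 4}, then test f_x and f at those candidates.
  x = -4: f_y(-4, y) = 8*y + 26; no integer root y with |y| ≤ 4.
  x = -3: f_y(-3, y) = 6*y + 14; no integer root y with |y| ≤ 4.
  x = -2: f_y(-2, y) = 4*y + 6; no integer root y with |y| ≤ 4.
  x = -1: f_y(-1, y) = 2*y + 2; vanishes at y ∈ {-1}. (-1, -1): f_x = 0, f = 0 — SINGULAR.
  x = 0: f_y(0, y) = 2; no integer root y with |y| ≤ 4.
  x = 1: f_y(1, y) = 6 - 2*y; vanishes at y ∈ {3}. (1, 3): f_x = -20 ≠ 0.
  x = 2: f_y(2, y) = 14 - 4*y; no integer root y with |y| ≤ 4.
  x = 3: f_y(3, y) = 26 - 6*y; no integer root y with |y| ≤ 4.
  x = 4: f_y(4, y) = 42 - 8*y; no integer root y with |y| ≤ 4.
Only singular point on the grid: (-1, -1).
Classify: substitute x = -1 + u, y = -1 + v and expand: f = -3*u**3 + 2*u**2*v - u*v**2 + v**2.
No constant or linear terms (consistent with a singular point). Quadratic part: v**2. Cubic part: -3*u**3 + 2*u**2*v - u*v**2.
The quadratic part v**2 is a perfect square, so there is a single (double) tangent line v = 0, i.e. y = -1. Restricting the cubic part to that line (v = 0) leaves -3*u**3 ≠ 0, so f is not divisible by v and the branch is v² ≈ 3*u**3 to lowest order — this is a cusp.
Classification: cusp.


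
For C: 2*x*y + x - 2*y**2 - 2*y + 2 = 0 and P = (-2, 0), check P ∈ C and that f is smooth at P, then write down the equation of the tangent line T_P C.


Tangent line at P: x - 6*y + 2 = 0.

Step 1: f(-2, 0) = 0, so P lies on C.
Step 2: partial derivatives
  f_x(x, y) = 2*y + 1, f_y(x, y) = 2*x - 4*y - 2.
  f_x(P) = 1, f_y(P) = -6 (gradient nonzero, so P is smooth).
Step 3: tangent line at P: 1·(x − -2) + -6·(y − 0) = 0.
Expanding: x - 6*y + 2 = 0.


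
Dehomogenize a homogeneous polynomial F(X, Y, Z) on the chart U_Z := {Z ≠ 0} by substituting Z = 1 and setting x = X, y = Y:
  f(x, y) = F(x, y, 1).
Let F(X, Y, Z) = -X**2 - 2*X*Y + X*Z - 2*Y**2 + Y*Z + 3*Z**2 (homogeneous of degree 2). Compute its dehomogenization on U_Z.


f(x, y) = -x**2 - 2*x*y + x - 2*y**2 + y + 3

On U_Z we set Z = 1. Each monomial c·X^i·Y^j·Z^k in F becomes c·x^i·y^j·1^k = c·x^i·y^j.
Substituting Z = 1: F(X, Y, 1) = -x**2 - 2*x*y + x - 2*y**2 + y + 3.
Note: deg(f) ≤ deg(F) = 2; strict inequality happens when F is divisible by Z (lost terms).


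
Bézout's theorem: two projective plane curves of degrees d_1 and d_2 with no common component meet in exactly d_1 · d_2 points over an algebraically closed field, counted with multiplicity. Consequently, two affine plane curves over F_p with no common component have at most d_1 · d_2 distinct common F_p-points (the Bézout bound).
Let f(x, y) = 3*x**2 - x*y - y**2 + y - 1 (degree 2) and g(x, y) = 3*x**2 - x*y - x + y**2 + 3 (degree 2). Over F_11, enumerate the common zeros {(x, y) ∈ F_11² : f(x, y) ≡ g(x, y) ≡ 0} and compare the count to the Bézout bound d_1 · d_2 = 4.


Common zeros: {(7, 7)}; count = 1; Bézout bound = 4.

deg(f) = 2, deg(g) = 2, so Bézout bound = 4.
Scan x ∈ F_11. For each x, list the y ∈ F_11 with f(x, y) ≡ 0 and those with g(x, y) ≡ 0 (mod 11); the common zeros in that column are the intersection.
  x = 0: f ≡ 0 at y ∈ ∅; g ≡ 0 at y ∈ ∅; common: ∅.
  x = 1: f ≡ 0 at y ∈ ∅; g ≡ 0 at y ∈ {3, 9}; common: ∅.
  x = 2: f ≡ 0 at y ∈ {0, 10}; g ≡ 0 at y ∈ ∅; common: ∅.
  x = 3: f ≡ 0 at y ∈ {3, 6}; g ≡ 0 at y ∈ {7}; common: ∅.
  x = 4: f ≡ 0 at y ∈ ∅; g ≡ 0 at y ∈ {1, 3}; common: ∅.
  x = 5: f ≡ 0 at y ∈ {8, 10}; g ≡ 0 at y ∈ ∅; common: ∅.
  x = 6: f ≡ 0 at y ∈ ∅; g ≡ 0 at y ∈ {8, 9}; common: ∅.
  x = 7: f ≡ 0 at y ∈ {7, 9}; g ≡ 0 at y ∈ {0, 7}; common: {7}.
  x = 8: f ≡ 0 at y ∈ ∅; g ≡ 0 at y ∈ {0, 8}; common: ∅.
  x = 9: f ≡ 0 at y ∈ {0, 3}; g ≡ 0 at y ∈ ∅; common: ∅.
  x = 10: f ≡ 0 at y ∈ {6, 7}; g ≡ 0 at y ∈ ∅; common: ∅.
Collecting: common zeros = {(7, 7)}, so the count is 1.
Comparison with the Bézout bound: 1 ≤ 4 = deg(f)·deg(g), as expected for curves with no common component (the affine F_11-count falls short of the bound because intersections may lie at infinity, over extension fields, or carry multiplicity).


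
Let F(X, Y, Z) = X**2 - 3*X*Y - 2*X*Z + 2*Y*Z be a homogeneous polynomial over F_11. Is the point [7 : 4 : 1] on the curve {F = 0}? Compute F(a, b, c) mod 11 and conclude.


F(7,4,1) ≡ 3 (mod 11); P is NOT on the curve.

Evaluate F(7, 4, 1) term-by-term (mod 11).
  X**2 ↦ 1·49·1·1 = 49
  -3*X*Y ↦ -3·7·4·1 = -84
  -2*X*Z ↦ -2·7·1·1 = -14
  2*Y*Z ↦ 2·1·4·1 = 8
Sum: F(7, 4, 1) = (49) + (-84) + (-14) + (8) = -41.
Reducing mod 11: -41 ≡ 3 (mod 11).
Since F(a, b, c) ≡ 3 ≠ 0 (mod 11), P does NOT lie on the curve.


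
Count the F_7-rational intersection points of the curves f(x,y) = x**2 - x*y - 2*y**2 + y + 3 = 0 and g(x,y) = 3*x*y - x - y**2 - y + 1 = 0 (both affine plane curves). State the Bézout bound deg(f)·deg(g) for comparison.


Common zeros: {(3, 4), (4, 1)}; count = 2; Bézout bound = 4.

deg(f) = 2, deg(g) = 2, so Bézout bound = 4.
Scan x ∈ F_7. For each x, list the y ∈ F_7 with f(x, y) ≡ 0 and those with g(x, y) ≡ 0 (mod 7); the common zeros in that column are the intersection.
  x = 0: f ≡ 0 at y ∈ {5, 6}; g ≡ 0 at y ∈ ∅; common: ∅.
  x = 1: f ≡ 0 at y ∈ {3, 4}; g ≡ 0 at y ∈ {0, 2}; common: ∅.
  x = 2: f ≡ 0 at y ∈ {0, 3}; g ≡ 0 at y ∈ {6}; common: ∅.
  x = 3: f ≡ 0 at y ∈ {2, 4}; g ≡ 0 at y ∈ {4}; common: {4}.
  x = 4: f ≡ 0 at y ∈ {1}; g ≡ 0 at y ∈ {1, 3}; common: {1}.
  x = 5: f ≡ 0 at y ∈ {0, 5}; g ≡ 0 at y ∈ ∅; common: ∅.
  x = 6: f ≡ 0 at y ∈ {2, 6}; g ≡ 0 at y ∈ ∅; common: ∅.
Collecting: common zeros = {(3, 4), (4, 1)}, so the count is 2.
Comparison with the Bézout bound: 2 ≤ 4 = deg(f)·deg(g), as expected for curves with no common component (the affine F_7-count falls short of the bound because intersections may lie at infinity, over extension fields, or carry multiplicity).


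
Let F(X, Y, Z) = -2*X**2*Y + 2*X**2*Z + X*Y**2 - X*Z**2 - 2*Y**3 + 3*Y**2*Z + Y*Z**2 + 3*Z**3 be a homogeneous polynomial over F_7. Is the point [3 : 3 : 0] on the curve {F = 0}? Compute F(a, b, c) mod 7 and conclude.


F(3,3,0) ≡ 3 (mod 7); P is NOT on the curve.

Evaluate F(3, 3, 0) term-by-term (mod 7).
  -2*X**2*Y ↦ -2·9·3·1 = -54
  2*X**2*Z ↦ 2·9·1·0 = 0
  X*Y**2 ↦ 1·3·9·1 = 27
  -X*Z**2 ↦ -1·3·1·0 = 0
  -2*Y**3 ↦ -2·1·27·1 = -54
  3*Y**2*Z ↦ 3·1·9·0 = 0
  Y*Z**2 ↦ 1·1·3·0 = 0
  3*Z**3 ↦ 3·1·1·0 = 0
Sum: F(3, 3, 0) = (-54) + (0) + (27) + (0) + (-54) + (0) + (0) + (0) = -81.
Reducing mod 7: -81 ≡ 3 (mod 7).
Since F(a, b, c) ≡ 3 ≠ 0 (mod 7), P does NOT lie on the curve.


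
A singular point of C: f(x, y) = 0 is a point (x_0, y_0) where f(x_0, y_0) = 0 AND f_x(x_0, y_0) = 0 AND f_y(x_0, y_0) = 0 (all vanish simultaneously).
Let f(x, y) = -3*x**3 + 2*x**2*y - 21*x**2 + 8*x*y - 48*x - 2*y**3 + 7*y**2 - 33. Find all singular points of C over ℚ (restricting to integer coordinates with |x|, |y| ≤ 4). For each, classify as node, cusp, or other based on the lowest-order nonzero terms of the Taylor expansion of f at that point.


Singular points: {(-2, 1)}; classification: node.

Compute partial derivatives:
  f_x = -9*x**2 + 4*x*y - 42*x + 8*y - 48.
  f_y = 2*x**2 + 8*x - 6*y**2 + 14*y.
Scan x_0 ∈ {−4, ..., 4}. For each x_0, f_y(x_0, y) is a polynomial in y; find its integer roots y ∈ {−4, ..., 4}, then test f_x and f at those candidates.
  x = -4: f_y(-4, y) = -6*y**2 + 14*y; vanishes at y ∈ {0}. (-4, 0): f_x = -24 ≠ 0.
  x = -3: f_y(-3, y) = -6*y**2 + 14*y - 6; no integer root y with |y| ≤ 4.
  x = -2: f_y(-2, y) = -6*y**2 + 14*y - 8; vanishes at y ∈ {1}. (-2, 1): f_x = 0, f = 0 — SINGULAR.
  x = -1: f_y(-1, y) = -6*y**2 + 14*y - 6; no integer root y with |y| ≤ 4.
  x = 0: f_y(0, y) = -6*y**2 + 14*y; vanishes at y ∈ {0}. (0, 0): f_x = -48 ≠ 0.
  x = 1: f_y(1, y) = -6*y**2 + 14*y + 10; no integer root y with |y| ≤ 4.
  x = 2: f_y(2, y) = -6*y**2 + 14*y + 24; no integer root y with |y| ≤ 4.
  x = 3: f_y(3, y) = -6*y**2 + 14*y + 42; no integer root y with |y| ≤ 4.
  x = 4: f_y(4, y) = -6*y**2 + 14*y + 64; no integer root y with |y| ≤ 4.
Only singular point on the grid: (-2, 1).
Classify: substitute x = -2 + u, y = 1 + v and expand: f = -3*u**3 + 2*u**2*v - u**2 - 2*v**3 + v**2.
No constant or linear terms (consistent with a singular point). Quadratic part: -u**2 + v**2. Cubic part: -3*u**3 + 2*u**2*v - 2*v**3.
The quadratic part v**2 - u**2 = (v − u)(v + u) splits into two distinct linear factors, so there are two distinct tangent lines y − 1 = ±(x − -2) — this is a node (ordinary double point).
Classification: node.


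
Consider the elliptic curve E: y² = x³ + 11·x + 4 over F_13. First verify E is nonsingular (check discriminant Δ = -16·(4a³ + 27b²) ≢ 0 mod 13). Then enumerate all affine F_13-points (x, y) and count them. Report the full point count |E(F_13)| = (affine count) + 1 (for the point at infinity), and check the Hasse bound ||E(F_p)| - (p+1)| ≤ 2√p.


Affine points = {(0, 2), (0, 11), (1, 4), (1, 9), (3, 5), (3, 8), (6, 0), (9, 0), (10, 3), (10, 10), (11, 0)}; affine count = 11; |E(F_13)| = 12.

Discriminant check: Δ ∝ 4a³ + 27b² = 4·11³ + 27·4² = 4·1331 + 27·16 ≡ 10 (mod 13). Nonzero ⇒ E is nonsingular.
For each x ∈ F_13, compute rhs = x³ + 11·x + 4 mod 13, then count y ∈ F_13 with y² ≡ rhs.
  x = 0: rhs = 4, matching y values: 2, 11 (2 points).
  x = 1: rhs = 3, matching y values: 4, 9 (2 points).
  x = 2: rhs = 8, matching y values: none (0 points).
  x = 3: rhs = 12, matching y values: 5, 8 (2 points).
  x = 4: rhs = 8, matching y values: none (0 points).
  x = 5: rhs = 2, matching y values: none (0 points).
  x = 6: rhs = 0, matching y values: 0 (1 points).
  x = 7: rhs = 8, matching y values: none (0 points).
  x = 8: rhs = 6, matching y values: none (0 points).
  x = 9: rhs = 0, matching y values: 0 (1 points).
  x = 10: rhs = 9, matching y values: 3, 10 (2 points).
  x = 11: rhs = 0, matching y values: 0 (1 points).
  x = 12: rhs = 5, matching y values: none (0 points).
Total affine count: 11.
Full point count |E(F_13)| = 11 + 1 = 12.
Hasse bound: |12 − (13+1)| = |-2| = 2 ≤ 2√13 ≈ 7.2111 ✓.
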